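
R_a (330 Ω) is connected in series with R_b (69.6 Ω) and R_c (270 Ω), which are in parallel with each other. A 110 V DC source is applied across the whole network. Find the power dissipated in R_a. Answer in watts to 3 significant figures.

First combine the parallel branches into one equivalent R_p, then R_a + R_p is a series pair.
R_p = (69.6×270)/(69.6+270) = 55.34 Ω
R_total = 330 + 55.34 = 385.3 Ω
I = V / R_total = 110 / 385.3 = 0.2855 A
R_a carries the full series current, so P = I²R.
P_R_a = (0.2855)² × 330 = 26.89 W

26.9 W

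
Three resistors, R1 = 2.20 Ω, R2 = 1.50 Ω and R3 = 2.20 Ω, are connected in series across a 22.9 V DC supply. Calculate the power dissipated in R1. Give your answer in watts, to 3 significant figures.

In a series string the same current flows through every resistor — find that current, then P = I²R for the one we want.
R_total = 2.20 + 1.50 + 2.20 = 5.900 Ω
I = V / R_total = 22.9 / 5.900 = 3.881 A
P_R1 = I² × R1 = (3.881)² × 2.20 = 33.14 W

33.1 W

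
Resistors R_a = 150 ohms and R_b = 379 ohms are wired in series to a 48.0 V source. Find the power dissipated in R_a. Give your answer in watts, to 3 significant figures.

1.23 W

The current is common to all series resistors; compute it, then apply P = I²R for the target.
R_total = 150 + 379 = 529.0 Ω
I = V / R_total = 48.0 / 529.0 = 0.09074 A
P_R_a = I² × R_a = (0.09074)² × 150 = 1.235 W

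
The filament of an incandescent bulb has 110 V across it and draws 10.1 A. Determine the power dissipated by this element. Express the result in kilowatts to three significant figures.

1.11 kW

V and I are known directly — P = V I, no intermediate step needed.
P = 110 V × 10.10 A = 1111 W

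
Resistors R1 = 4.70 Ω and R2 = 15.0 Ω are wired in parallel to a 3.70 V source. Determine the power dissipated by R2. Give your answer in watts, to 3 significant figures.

0.913 W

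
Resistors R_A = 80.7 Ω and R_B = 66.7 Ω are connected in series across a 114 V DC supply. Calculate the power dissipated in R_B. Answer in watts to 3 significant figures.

39.9 W

Since the resistors are in series they all carry the loop current I = V/R_total; the power in any one is I²R.
R_total = 80.7 + 66.7 = 147.4 Ω
I = V / R_total = 114 / 147.4 = 0.7734 A
P_R_B = I² × R_B = (0.7734)² × 66.7 = 39.90 W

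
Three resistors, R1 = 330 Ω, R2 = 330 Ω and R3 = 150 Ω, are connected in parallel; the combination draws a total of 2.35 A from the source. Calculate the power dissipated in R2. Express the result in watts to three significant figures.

Parallel branches share V, not I — compute V via R_eq, then use V²/R for the target branch.
1/R_eq = 1/330 + 1/330 + 1/150 ⇒ R_eq = 78.57 Ω
V = I_total × R_eq = 2.350 × 78.57 = 184.6 V
P_R2 = V² / R2 = (184.6)² / 330 = 103.3 W

103 W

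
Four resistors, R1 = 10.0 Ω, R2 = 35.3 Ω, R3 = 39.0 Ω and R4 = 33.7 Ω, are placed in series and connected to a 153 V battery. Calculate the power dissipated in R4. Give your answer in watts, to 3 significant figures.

In a series string the same current flows through every resistor — find that current, then P = I²R for the one we want.
R_total = 10.0 + 35.3 + 39.0 + 33.7 = 118.0 Ω
I = V / R_total = 153 / 118.0 = 1.297 A
P_R4 = I² × R4 = (1.297)² × 33.7 = 56.66 W

56.7 W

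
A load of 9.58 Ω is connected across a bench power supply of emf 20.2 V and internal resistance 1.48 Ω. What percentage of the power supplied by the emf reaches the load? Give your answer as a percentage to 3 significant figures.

86.6 %

Efficiency is P_load / P_total. With a series r and R sharing the same I, P = I²R for each, so η = R/(R+r).
η = R / (R + r) = 9.58 / (9.58 + 1.48) = 0.8662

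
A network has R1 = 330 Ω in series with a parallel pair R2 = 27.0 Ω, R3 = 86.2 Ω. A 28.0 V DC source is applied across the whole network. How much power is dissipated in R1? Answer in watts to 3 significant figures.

Replace R2 and R3 with their parallel equivalent so the circuit becomes R1 in series with R_p.
R_p = (27.0×86.2)/(27.0+86.2) = 20.56 Ω
R_total = 330 + 20.56 = 350.6 Ω
I = V / R_total = 28.0 / 350.6 = 0.07987 A
R1 is in the main series path, so its power is I²R1.
P_R1 = (0.07987)² × 330 = 2.105 W

2.11 W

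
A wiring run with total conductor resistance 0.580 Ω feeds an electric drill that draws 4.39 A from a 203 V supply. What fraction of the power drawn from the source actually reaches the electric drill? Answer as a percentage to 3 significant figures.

The wiring run carries the full 4.39 A.
P_line = I² R_line = (4.390)² × 0.580 = 11.18 W
P_source = V I = 203 × 4.390 = 891.2 W; P_load = 880.0 W
η = P_load / P_source = 880.0 / 891.2 = 0.9875

98.7 %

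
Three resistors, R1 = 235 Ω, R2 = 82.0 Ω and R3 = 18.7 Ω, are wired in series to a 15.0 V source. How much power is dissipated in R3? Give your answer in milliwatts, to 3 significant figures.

37.3 mW

In a series string the same current flows through every resistor — find that current, then P = I²R for the one we want.
R_total = 235 + 82.0 + 18.7 = 335.7 Ω
I = V / R_total = 15.0 / 335.7 = 0.04468 A
P_R3 = I² × R3 = (0.04468)² × 18.7 = 0.03734 W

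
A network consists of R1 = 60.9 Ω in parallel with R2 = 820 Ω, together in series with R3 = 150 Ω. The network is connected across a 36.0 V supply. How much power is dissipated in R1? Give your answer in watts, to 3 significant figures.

1.60 W

Reduce the parallel combination to a single R_p; the circuit then becomes R_p in series with the remaining resistor.
R_p = (60.9×820)/(60.9+820) = 56.69 Ω
R_total = R_p + 150 = 56.69 + 150 = 206.7 Ω
I = V / R_total = 36.0 / 206.7 = 0.1742 A
Voltage across the parallel pair: V_p = I × R_p = 0.1742 × 56.69 = 9.874 V
R1 sits across V_p; its power is V_p²/R.
P_R1 = (9.874)² / 60.9 = 1.601 W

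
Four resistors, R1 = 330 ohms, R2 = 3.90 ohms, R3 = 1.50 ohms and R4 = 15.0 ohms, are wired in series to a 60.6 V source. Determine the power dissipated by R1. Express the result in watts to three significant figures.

9.87 W

Since the resistors are in series they all carry the loop current I = V/R_total; the power in any one is I²R.
R_total = 330 + 3.90 + 1.50 + 15.0 = 350.4 Ω
I = V / R_total = 60.6 / 350.4 = 0.1729 A
P_R1 = I² × R1 = (0.1729)² × 330 = 9.870 W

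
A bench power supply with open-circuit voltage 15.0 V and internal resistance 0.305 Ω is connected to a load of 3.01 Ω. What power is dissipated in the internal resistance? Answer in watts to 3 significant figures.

6.24 W

The source's internal resistance is just another series element carrying I; its dissipation is I²r.
I = ε / (r + R) = 15.0 / (0.305 + 3.01) = 4.525 A
P_int = I² r = (4.525)² × 0.305 = 6.245 W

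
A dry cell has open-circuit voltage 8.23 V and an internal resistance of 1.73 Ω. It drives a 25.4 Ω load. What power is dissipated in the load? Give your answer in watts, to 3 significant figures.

Find the circuit current first, then P = I²R for the load (series elements share I).
I = ε / (r + R) = 8.23 / (1.73 + 25.4) = 0.3034 A
P_load = I² R = (0.3034)² × 25.4 = 2.337 W

2.34 W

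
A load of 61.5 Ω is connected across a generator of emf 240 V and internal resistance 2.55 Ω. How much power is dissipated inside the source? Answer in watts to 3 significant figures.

35.8 W

The source's internal resistance is just another series element carrying I; its dissipation is I²r.
I = ε / (r + R) = 240 / (2.55 + 61.5) = 3.747 A
P_int = I² r = (3.747)² × 2.55 = 35.80 W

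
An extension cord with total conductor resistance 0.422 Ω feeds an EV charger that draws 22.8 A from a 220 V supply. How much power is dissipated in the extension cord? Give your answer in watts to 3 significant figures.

The extension cord and load are in series, so the same current flows in both; the loss is I²R_line.
The extension cord carries the full 22.8 A.
P_line = I² R_line = (22.80)² × 0.422 = 219.4 W

219 W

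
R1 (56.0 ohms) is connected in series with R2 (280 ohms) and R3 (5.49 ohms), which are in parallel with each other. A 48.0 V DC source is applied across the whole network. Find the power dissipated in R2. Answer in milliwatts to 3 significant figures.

Replace R2 and R3 with their parallel equivalent so the circuit becomes R1 in series with R_p.
R_p = (280×5.49)/(280+5.49) = 5.384 Ω
R_total = 56.0 + 5.384 = 61.38 Ω
I = V / R_total = 48.0 / 61.38 = 0.7820 A
Voltage across the parallel pair: V_p = I × R_p = 0.7820 × 5.384 = 4.210 V
R2 is across V_p, so use P = V²/R for that branch.
P_R2 = (4.210)² / 280 = 0.06331 W

63.3 mW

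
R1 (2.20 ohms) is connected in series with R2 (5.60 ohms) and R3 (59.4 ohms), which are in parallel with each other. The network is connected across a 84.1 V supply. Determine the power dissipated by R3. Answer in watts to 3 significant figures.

58.2 W

Replace R2 and R3 with their parallel equivalent so the circuit becomes R1 in series with R_p.
R_p = (5.60×59.4)/(5.60+59.4) = 5.118 Ω
R_total = 2.20 + 5.118 = 7.318 Ω
I = V / R_total = 84.1 / 7.318 = 11.49 A
Voltage across the parallel pair: V_p = I × R_p = 11.49 × 5.118 = 58.82 V
With V_p across R3, its power is V_p²/R3.
P_R3 = (58.82)² / 59.4 = 58.24 W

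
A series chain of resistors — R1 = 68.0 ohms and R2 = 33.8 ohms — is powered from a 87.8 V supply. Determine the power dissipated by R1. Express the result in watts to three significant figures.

Since the resistors are in series they all carry the loop current I = V/R_total; the power in any one is I²R.
R_total = 68.0 + 33.8 = 101.8 Ω
I = V / R_total = 87.8 / 101.8 = 0.8625 A
P_R1 = I² × R1 = (0.8625)² × 68.0 = 50.58 W

50.6 W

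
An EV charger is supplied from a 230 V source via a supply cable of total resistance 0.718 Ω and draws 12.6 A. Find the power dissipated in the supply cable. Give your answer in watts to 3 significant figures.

114 W

The supply cable is a series resistance carrying the load current; its dissipation is I²R_line.
The supply cable carries the full 12.6 A.
P_line = I² R_line = (12.60)² × 0.718 = 114.0 W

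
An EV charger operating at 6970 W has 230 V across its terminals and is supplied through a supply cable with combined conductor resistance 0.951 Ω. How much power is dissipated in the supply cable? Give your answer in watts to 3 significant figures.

Only the current and the line resistance are needed for the I²R loss.
I = P / V = 6970 / 230 = 30.30 A through the supply cable.
P_line = I² R_line = (30.30)² × 0.951 = 873.4 W

873 W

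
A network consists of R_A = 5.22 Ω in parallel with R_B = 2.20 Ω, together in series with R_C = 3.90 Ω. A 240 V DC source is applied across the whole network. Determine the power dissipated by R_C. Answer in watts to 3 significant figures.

7570 W

Reduce the parallel combination to a single R_p; the circuit then becomes R_p in series with the remaining resistor.
R_p = (5.22×2.20)/(5.22+2.20) = 1.548 Ω
R_total = R_p + 3.90 = 1.548 + 3.90 = 5.448 Ω
I = V / R_total = 240 / 5.448 = 44.06 A
R_C is the series element, so its power is I²R.
P_R_C = (44.06)² × 3.90 = 7569 W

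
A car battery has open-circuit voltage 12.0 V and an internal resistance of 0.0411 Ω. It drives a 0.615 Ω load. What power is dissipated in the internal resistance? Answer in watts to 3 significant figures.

The source's internal resistance is just another series element carrying I; its dissipation is I²r.
I = ε / (r + R) = 12.0 / (0.0411 + 0.615) = 18.29 A
P_int = I² r = (18.29)² × 0.0411 = 13.75 W

13.7 W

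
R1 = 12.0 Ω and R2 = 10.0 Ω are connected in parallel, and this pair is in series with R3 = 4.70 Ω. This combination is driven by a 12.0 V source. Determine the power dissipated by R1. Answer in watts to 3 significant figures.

3.46 W

Combine R1 and R2 into their parallel equivalent first, reducing the network to two series resistors.
R_p = (12.0×10.0)/(12.0+10.0) = 5.455 Ω
R_total = R_p + 4.70 = 5.455 + 4.70 = 10.15 Ω
I = V / R_total = 12.0 / 10.15 = 1.182 A
Voltage across the parallel pair: V_p = I × R_p = 1.182 × 5.455 = 6.446 V
R1 has V_p across it, so P = V_p²/R1.
P_R1 = (6.446)² / 12.0 = 3.462 W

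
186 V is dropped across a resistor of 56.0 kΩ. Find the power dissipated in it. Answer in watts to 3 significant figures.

With V across and R both known, P = V²/R gives the dissipation directly.
P = (186 V)² / 56000 Ω = 0.6178 W

0.618 W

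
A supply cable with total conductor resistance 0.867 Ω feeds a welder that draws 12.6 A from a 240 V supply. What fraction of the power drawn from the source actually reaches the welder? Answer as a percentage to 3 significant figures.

95.4 %

The supply cable carries the full 12.6 A.
P_line = I² R_line = (12.60)² × 0.867 = 137.6 W
P_source = V I = 240 × 12.60 = 3024 W; P_load = 2886 W
η = P_load / P_source = 2886 / 3024 = 0.9545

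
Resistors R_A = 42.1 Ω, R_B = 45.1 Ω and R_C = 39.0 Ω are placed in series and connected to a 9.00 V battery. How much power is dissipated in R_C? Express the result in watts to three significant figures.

0.198 W

Series elements share the same current, so find I first, then use P = I²R.
R_total = 42.1 + 45.1 + 39.0 = 126.2 Ω
I = V / R_total = 9.00 / 126.2 = 0.07132 A
P_R_C = I² × R_C = (0.07132)² × 39.0 = 0.1983 W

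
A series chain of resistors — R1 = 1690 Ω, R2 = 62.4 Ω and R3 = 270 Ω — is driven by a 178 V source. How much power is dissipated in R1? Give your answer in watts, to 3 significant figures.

13.1 W

Series elements share the same current, so find I first, then use P = I²R.
R_total = 1690 + 62.4 + 270 = 2022 Ω
I = V / R_total = 178 / 2022 = 0.08801 A
P_R1 = I² × R1 = (0.08801)² × 1690 = 13.09 W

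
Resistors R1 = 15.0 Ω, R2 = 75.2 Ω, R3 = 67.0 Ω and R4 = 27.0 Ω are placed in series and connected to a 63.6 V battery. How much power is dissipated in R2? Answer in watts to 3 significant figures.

8.97 W

Series elements share the same current, so find I first, then use P = I²R.
R_total = 15.0 + 75.2 + 67.0 + 27.0 = 184.2 Ω
I = V / R_total = 63.6 / 184.2 = 0.3453 A
P_R2 = I² × R2 = (0.3453)² × 75.2 = 8.965 W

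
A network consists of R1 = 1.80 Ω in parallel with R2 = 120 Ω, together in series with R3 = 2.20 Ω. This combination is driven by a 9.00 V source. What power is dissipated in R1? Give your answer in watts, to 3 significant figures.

First find R_p for the parallel pair, then treat R_p + R3 as a series loop.
R_p = (1.80×120)/(1.80+120) = 1.773 Ω
R_total = R_p + 2.20 = 1.773 + 2.20 = 3.973 Ω
I = V / R_total = 9.00 / 3.973 = 2.265 A
Voltage across the parallel pair: V_p = I × R_p = 2.265 × 1.773 = 4.017 V
Use P = V²/R for R1 with V = V_p.
P_R1 = (4.017)² / 1.80 = 8.964 W

8.96 W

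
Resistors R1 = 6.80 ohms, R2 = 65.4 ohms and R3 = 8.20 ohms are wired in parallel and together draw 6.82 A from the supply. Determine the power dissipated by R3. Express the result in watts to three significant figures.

We need the common branch voltage; get it from I_total × R_eq, then P = V²/R for the branch.
1/R_eq = 1/6.80 + 1/65.4 + 1/8.20 ⇒ R_eq = 3.517 Ω
V = I_total × R_eq = 6.820 × 3.517 = 23.99 V
P_R3 = V² / R3 = (23.99)² / 8.20 = 70.18 W

70.2 W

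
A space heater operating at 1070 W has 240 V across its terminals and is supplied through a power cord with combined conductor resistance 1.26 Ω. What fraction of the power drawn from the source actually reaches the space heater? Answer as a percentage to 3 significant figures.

I = P / V = 1070 / 240 = 4.458 A through the power cord.
P_line = I² R_line = (4.458)² × 1.26 = 25.04 W
P_source = P_load + P_line = 1070 + 25.04 = 1095 W
η = P_load / P_source = 1070 / 1095 = 0.9771

97.7 %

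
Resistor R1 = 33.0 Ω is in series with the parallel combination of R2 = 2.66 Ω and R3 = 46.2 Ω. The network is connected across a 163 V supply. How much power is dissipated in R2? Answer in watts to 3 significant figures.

50.1 W

Collapse R2‖R3 to a single equivalent, reducing the network to two series elements.
R_p = (2.66×46.2)/(2.66+46.2) = 2.515 Ω
R_total = 33.0 + 2.515 = 35.52 Ω
I = V / R_total = 163 / 35.52 = 4.590 A
Voltage across the parallel pair: V_p = I × R_p = 4.590 × 2.515 = 11.54 V
R2 sees V_p directly, so P = V_p² / R2.
P_R2 = (11.54)² / 2.66 = 50.10 W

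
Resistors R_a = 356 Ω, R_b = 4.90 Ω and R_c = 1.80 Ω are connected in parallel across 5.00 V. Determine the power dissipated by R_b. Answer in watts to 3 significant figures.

5.10 W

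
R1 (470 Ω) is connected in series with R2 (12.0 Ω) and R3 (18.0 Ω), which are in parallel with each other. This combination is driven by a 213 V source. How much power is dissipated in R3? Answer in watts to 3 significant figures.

Replace R2 and R3 with their parallel equivalent so the circuit becomes R1 in series with R_p.
R_p = (12.0×18.0)/(12.0+18.0) = 7.200 Ω
R_total = 470 + 7.200 = 477.2 Ω
I = V / R_total = 213 / 477.2 = 0.4464 A
Voltage across the parallel pair: V_p = I × R_p = 0.4464 × 7.200 = 3.214 V
With V_p across R3, its power is V_p²/R3.
P_R3 = (3.214)² / 18.0 = 0.5738 W

0.574 W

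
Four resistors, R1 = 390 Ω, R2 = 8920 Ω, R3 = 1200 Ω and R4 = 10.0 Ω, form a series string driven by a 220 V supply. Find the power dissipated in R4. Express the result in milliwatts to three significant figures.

Every series element carries the same I. Get I from the total resistance, then P = I² × R4.
R_total = 390 + 8920 + 1200 + 10.0 = 10520 Ω
I = V / R_total = 220 / 10520 = 0.02091 A
P_R4 = I² × R4 = (0.02091)² × 10.0 = 0.004373 W

4.37 mW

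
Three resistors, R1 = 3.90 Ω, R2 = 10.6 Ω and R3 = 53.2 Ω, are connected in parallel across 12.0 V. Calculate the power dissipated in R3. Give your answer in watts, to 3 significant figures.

2.71 W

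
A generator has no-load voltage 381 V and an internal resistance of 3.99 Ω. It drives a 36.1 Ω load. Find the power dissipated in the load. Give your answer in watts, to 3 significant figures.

3260 W

With r and R in series, I = ε/(r+R); the load dissipates I²R.
I = ε / (r + R) = 381 / (3.99 + 36.1) = 9.504 A
P_load = I² R = (9.504)² × 36.1 = 3261 W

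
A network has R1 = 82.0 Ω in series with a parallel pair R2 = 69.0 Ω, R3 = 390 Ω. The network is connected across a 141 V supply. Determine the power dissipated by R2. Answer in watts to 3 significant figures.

50.1 W

Collapse R2‖R3 to a single equivalent, reducing the network to two series elements.
R_p = (69.0×390)/(69.0+390) = 58.63 Ω
R_total = 82.0 + 58.63 = 140.6 Ω
I = V / R_total = 141 / 140.6 = 1.003 A
Voltage across the parallel pair: V_p = I × R_p = 1.003 × 58.63 = 58.78 V
With V_p across R2, its power is V_p²/R2.
P_R2 = (58.78)² / 69.0 = 50.08 W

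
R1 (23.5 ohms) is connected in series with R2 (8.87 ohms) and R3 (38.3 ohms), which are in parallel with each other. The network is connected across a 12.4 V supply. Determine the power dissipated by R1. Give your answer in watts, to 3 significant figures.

First combine the parallel branches into one equivalent R_p, then R1 + R_p is a series pair.
R_p = (8.87×38.3)/(8.87+38.3) = 7.202 Ω
R_total = 23.5 + 7.202 = 30.70 Ω
I = V / R_total = 12.4 / 30.70 = 0.4039 A
All the current flows through R1; use P = I²R.
P_R1 = (0.4039)² × 23.5 = 3.833 W

3.83 W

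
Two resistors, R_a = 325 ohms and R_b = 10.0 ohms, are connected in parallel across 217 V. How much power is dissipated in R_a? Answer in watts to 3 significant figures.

Each parallel branch sees the full supply voltage, so P = V²/R applies directly to the target branch.
P_R_a = V² / R_a = (217)² / 325 Ω = 144.9 W

145 W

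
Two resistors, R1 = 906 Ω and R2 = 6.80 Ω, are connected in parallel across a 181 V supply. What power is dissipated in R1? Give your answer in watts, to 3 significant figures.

36.2 W

The supply voltage appears across each parallel branch — just use P = V²/R1.
P_R1 = V² / R1 = (181)² / 906 Ω = 36.16 W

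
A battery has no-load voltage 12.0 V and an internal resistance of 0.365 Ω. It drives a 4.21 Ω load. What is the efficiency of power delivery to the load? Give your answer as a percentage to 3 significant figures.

Both r and R carry the same current, so the power split is just the resistance split: η = R/(R+r).
η = R / (R + r) = 4.21 / (4.21 + 0.365) = 0.9202

92.0 %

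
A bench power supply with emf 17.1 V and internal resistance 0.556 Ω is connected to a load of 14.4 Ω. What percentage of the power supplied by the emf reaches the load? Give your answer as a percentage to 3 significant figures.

96.3 %

η = P_load/(P_load+P_int) = I²R/(I²R+I²r) = R/(R+r) — the I² cancels for series elements.
η = R / (R + r) = 14.4 / (14.4 + 0.556) = 0.9628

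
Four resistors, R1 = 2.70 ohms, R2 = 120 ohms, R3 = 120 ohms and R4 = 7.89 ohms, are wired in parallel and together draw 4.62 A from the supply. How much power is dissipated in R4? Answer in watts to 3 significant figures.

We need the common branch voltage; get it from I_total × R_eq, then P = V²/R for the branch.
1/R_eq = 1/2.70 + 1/120 + 1/120 + 1/7.89 ⇒ R_eq = 1.946 Ω
V = I_total × R_eq = 4.620 × 1.946 = 8.992 V
P_R4 = V² / R4 = (8.992)² / 7.89 = 10.25 W

10.2 W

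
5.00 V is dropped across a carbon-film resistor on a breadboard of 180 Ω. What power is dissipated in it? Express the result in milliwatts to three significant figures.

139 mW

With V across and R both known, P = V²/R gives the dissipation directly.
P = (5.00 V)² / 180 Ω = 0.1389 W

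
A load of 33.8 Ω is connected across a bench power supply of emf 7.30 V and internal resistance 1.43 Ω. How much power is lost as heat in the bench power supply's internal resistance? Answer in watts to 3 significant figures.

The source's internal resistance is just another series element carrying I; its dissipation is I²r.
I = ε / (r + R) = 7.30 / (1.43 + 33.8) = 0.2072 A
P_int = I² r = (0.2072)² × 1.43 = 0.06140 W

0.0614 W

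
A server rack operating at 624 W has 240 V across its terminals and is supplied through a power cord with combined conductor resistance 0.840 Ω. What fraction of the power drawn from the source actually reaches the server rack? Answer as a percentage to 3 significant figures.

I = P / V = 624 / 240 = 2.600 A through the power cord.
P_line = I² R_line = (2.600)² × 0.840 = 5.678 W
P_source = P_load + P_line = 624.0 + 5.678 = 629.7 W
η = P_load / P_source = 624.0 / 629.7 = 0.9910

99.1 %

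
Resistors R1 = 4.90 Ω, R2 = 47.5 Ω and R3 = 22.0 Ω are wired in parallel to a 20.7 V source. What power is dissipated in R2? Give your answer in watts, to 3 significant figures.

9.02 W

Each parallel branch sees the full supply voltage, so P = V²/R applies directly to the target branch.
P_R2 = V² / R2 = (20.7)² / 47.5 Ω = 9.021 W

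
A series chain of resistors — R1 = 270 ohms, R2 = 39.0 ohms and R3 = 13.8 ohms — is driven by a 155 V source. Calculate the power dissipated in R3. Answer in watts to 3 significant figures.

3.18 W

In a series string the same current flows through every resistor — find that current, then P = I²R for the one we want.
R_total = 270 + 39.0 + 13.8 = 322.8 Ω
I = V / R_total = 155 / 322.8 = 0.4802 A
P_R3 = I² × R3 = (0.4802)² × 13.8 = 3.182 W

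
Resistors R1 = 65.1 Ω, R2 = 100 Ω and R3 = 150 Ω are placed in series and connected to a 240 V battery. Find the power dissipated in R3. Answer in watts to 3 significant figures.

The current is common to all series resistors; compute it, then apply P = I²R for the target.
R_total = 65.1 + 100 + 150 = 315.1 Ω
I = V / R_total = 240 / 315.1 = 0.7617 A
P_R3 = I² × R3 = (0.7617)² × 150 = 87.02 W

87.0 W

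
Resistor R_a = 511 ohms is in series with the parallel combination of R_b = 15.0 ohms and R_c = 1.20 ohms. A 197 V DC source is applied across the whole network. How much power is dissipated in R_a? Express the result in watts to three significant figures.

First combine the parallel branches into one equivalent R_p, then R_a + R_p is a series pair.
R_p = (15.0×1.20)/(15.0+1.20) = 1.111 Ω
R_total = 511 + 1.111 = 512.1 Ω
I = V / R_total = 197 / 512.1 = 0.3847 A
The full supply current passes through R_a: P = I²R.
P_R_a = (0.3847)² × 511 = 75.62 W

75.6 W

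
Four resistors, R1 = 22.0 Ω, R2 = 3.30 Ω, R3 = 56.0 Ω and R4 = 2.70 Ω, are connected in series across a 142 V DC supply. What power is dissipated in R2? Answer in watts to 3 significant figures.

9.43 W

The current is common to all series resistors; compute it, then apply P = I²R for the target.
R_total = 22.0 + 3.30 + 56.0 + 2.70 = 84.00 Ω
I = V / R_total = 142 / 84.00 = 1.690 A
P_R2 = I² × R2 = (1.690)² × 3.30 = 9.430 W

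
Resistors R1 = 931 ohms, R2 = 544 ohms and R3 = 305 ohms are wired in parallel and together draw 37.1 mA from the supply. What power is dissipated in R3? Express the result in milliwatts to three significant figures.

118 mW

We need the common branch voltage; get it from I_total × R_eq, then P = V²/R for the branch.
1/R_eq = 1/931 + 1/544 + 1/305 ⇒ R_eq = 161.5 Ω
V = I_total × R_eq = 0.03710 × 161.5 = 5.993 V
P_R3 = V² / R3 = (5.993)² / 305 = 0.1177 W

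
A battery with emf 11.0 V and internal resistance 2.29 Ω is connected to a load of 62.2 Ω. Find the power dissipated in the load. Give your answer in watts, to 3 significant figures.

The internal resistance and the load are in series, so the same I flows through both; get I from ε/(r+R), then I²R for the load.
I = ε / (r + R) = 11.0 / (2.29 + 62.2) = 0.1706 A
P_load = I² R = (0.1706)² × 62.2 = 1.810 W

1.81 W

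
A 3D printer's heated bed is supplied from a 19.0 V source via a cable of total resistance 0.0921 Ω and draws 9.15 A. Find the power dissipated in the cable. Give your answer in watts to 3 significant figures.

7.71 W

Line loss is just I²R for the cable — we know both I and R_line directly.
The cable carries the full 9.15 A.
P_line = I² R_line = (9.150)² × 0.0921 = 7.711 W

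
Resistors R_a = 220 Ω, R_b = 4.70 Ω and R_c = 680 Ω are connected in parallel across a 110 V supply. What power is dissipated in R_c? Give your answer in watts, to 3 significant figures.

17.8 W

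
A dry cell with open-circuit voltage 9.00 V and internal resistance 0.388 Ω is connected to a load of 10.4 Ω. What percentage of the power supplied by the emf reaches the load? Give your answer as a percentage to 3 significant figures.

Efficiency is P_load / P_total. With a series r and R sharing the same I, P = I²R for each, so η = R/(R+r).
η = R / (R + r) = 10.4 / (10.4 + 0.388) = 0.9640

96.4 %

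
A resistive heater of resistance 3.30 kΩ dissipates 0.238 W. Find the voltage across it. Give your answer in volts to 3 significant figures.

The two known quantities fix the third via V = √(P R).
V = √(0.238 × 3300) = 28.02 V

28.0 V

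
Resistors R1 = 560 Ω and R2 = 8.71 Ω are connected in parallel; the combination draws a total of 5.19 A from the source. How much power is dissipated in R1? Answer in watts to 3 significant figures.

Parallel branches share V, not I — compute V via R_eq, then use V²/R for the target branch.
1/R_eq = 1/560 + 1/8.71 ⇒ R_eq = 8.577 Ω
V = I_total × R_eq = 5.190 × 8.577 = 44.51 V
P_R1 = V² / R1 = (44.51)² / 560 = 3.538 W

3.54 W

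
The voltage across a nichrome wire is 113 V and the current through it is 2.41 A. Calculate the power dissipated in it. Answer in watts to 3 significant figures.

272 W

V and I are known directly — P = V I, no intermediate step needed.
P = 113 V × 2.410 A = 272.3 W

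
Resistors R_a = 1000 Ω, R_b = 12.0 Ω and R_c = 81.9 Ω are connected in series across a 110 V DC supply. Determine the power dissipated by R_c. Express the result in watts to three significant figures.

Series elements share the same current, so find I first, then use P = I²R.
R_total = 1000 + 12.0 + 81.9 = 1094 Ω
I = V / R_total = 110 / 1094 = 0.1006 A
P_R_c = I² × R_c = (0.1006)² × 81.9 = 0.8282 W

0.828 W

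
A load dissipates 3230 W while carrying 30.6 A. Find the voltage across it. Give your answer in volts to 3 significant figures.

Rearranging the power relation for the two known quantities gives V = P / I.
V = 3230 / 30.60 = 105.6 V

106 V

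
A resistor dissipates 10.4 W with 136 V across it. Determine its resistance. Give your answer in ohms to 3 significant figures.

1780 Ω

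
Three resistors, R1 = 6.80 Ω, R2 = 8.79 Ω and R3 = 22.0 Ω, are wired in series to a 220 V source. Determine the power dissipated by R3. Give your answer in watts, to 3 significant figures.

754 W

In a series string the same current flows through every resistor — find that current, then P = I²R for the one we want.
R_total = 6.80 + 8.79 + 22.0 = 37.59 Ω
I = V / R_total = 220 / 37.59 = 5.853 A
P_R3 = I² × R3 = (5.853)² × 22.0 = 753.6 W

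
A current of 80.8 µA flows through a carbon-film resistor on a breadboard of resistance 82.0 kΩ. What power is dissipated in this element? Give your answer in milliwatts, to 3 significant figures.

Knowing I and R, the power is just I²R — no need to find V first.
P = (0.00008080 A)² × 82000 Ω = 0.0005353 W

0.535 mW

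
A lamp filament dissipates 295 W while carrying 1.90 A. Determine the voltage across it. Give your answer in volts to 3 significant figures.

155 V

Inverting the appropriate power form: V = P / I.
V = 295 / 1.900 = 155.3 V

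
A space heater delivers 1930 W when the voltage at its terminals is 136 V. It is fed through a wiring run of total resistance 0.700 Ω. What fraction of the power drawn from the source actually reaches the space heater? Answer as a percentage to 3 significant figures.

I = P / V = 1930 / 136 = 14.19 A through the wiring run.
P_line = I² R_line = (14.19)² × 0.700 = 141.0 W
P_source = P_load + P_line = 1930 + 141.0 = 2071 W
η = P_load / P_source = 1930 / 2071 = 0.9319

93.2 %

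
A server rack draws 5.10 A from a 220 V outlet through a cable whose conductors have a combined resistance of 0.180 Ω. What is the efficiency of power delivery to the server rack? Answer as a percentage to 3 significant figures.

The cable carries the full 5.10 A.
P_line = I² R_line = (5.100)² × 0.180 = 4.682 W
P_source = V I = 220 × 5.100 = 1122 W; P_load = 1117 W
η = P_load / P_source = 1117 / 1122 = 0.9958

99.6 %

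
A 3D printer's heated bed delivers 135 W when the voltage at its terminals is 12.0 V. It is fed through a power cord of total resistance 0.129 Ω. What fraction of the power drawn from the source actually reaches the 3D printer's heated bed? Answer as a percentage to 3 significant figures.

89.2 %

I = P / V = 135 / 12.0 = 11.25 A through the power cord.
P_line = I² R_line = (11.25)² × 0.129 = 16.33 W
P_source = P_load + P_line = 135.0 + 16.33 = 151.3 W
η = P_load / P_source = 135.0 / 151.3 = 0.8921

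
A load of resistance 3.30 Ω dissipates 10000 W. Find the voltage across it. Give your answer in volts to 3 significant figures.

182 V

From P = V I = I²R = V²/R, with the two given quantities we get V = √(P R).
V = √(10000 × 3.30) = 181.7 V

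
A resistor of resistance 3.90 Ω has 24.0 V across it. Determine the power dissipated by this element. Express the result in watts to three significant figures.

We know the drop across the element and its resistance — P = V²/R, one step.
P = (24.0 V)² / 3.90 Ω = 147.7 W

148 W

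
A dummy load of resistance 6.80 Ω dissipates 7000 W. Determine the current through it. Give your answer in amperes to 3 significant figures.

32.1 A

From P = V I = I²R = V²/R, with the two given quantities we get I = √(P / R).
I = √(7000 / 6.80) = 32.08 A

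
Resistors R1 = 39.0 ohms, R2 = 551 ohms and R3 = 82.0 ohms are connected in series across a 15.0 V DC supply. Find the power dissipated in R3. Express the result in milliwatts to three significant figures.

Series elements share the same current, so find I first, then use P = I²R.
R_total = 39.0 + 551 + 82.0 = 672.0 Ω
I = V / R_total = 15.0 / 672.0 = 0.02232 A
P_R3 = I² × R3 = (0.02232)² × 82.0 = 0.04086 W

40.9 mW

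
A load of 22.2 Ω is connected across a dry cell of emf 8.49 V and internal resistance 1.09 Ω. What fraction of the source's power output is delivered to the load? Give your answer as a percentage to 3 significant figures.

The source delivers εI, of which I²R reaches the load and I²r is lost; since I is common, η = R/(R+r).
η = R / (R + r) = 22.2 / (22.2 + 1.09) = 0.9532

95.3 %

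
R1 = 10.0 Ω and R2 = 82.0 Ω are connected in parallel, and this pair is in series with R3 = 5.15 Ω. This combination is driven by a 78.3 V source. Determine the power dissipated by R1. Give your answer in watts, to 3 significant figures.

246 W

Combine R1 and R2 into their parallel equivalent first, reducing the network to two series resistors.
R_p = (10.0×82.0)/(10.0+82.0) = 8.913 Ω
R_total = R_p + 5.15 = 8.913 + 5.15 = 14.06 Ω
I = V / R_total = 78.3 / 14.06 = 5.568 A
Voltage across the parallel pair: V_p = I × R_p = 5.568 × 8.913 = 49.63 V
R1 has V_p across it, so P = V_p²/R1.
P_R1 = (49.63)² / 10.0 = 246.3 W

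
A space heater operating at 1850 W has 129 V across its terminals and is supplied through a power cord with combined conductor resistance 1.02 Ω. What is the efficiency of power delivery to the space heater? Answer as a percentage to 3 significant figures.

89.8 %

I = P / V = 1850 / 129 = 14.34 A through the power cord.
P_line = I² R_line = (14.34)² × 1.02 = 209.8 W
P_source = P_load + P_line = 1850 + 209.8 = 2060 W
η = P_load / P_source = 1850 / 2060 = 0.8982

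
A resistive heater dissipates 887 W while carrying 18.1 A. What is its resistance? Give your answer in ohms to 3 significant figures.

2.71 Ω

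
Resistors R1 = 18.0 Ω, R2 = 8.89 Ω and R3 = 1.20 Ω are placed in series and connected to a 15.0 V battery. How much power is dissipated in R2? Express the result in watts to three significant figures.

2.54 W

In a series string the same current flows through every resistor — find that current, then P = I²R for the one we want.
R_total = 18.0 + 8.89 + 1.20 = 28.09 Ω
I = V / R_total = 15.0 / 28.09 = 0.5340 A
P_R2 = I² × R2 = (0.5340)² × 8.89 = 2.535 W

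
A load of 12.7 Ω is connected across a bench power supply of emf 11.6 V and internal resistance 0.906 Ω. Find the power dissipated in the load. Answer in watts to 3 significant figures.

9.23 W

The internal resistance and the load are in series, so the same I flows through both; get I from ε/(r+R), then I²R for the load.
I = ε / (r + R) = 11.6 / (0.906 + 12.7) = 0.8526 A
P_load = I² R = (0.8526)² × 12.7 = 9.231 W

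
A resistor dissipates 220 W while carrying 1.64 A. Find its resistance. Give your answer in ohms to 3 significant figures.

81.8 Ω

From P = V I = I²R = V²/R, with the two given quantities we get R = P / I².
R = 220 / (1.640)² = 81.80 Ω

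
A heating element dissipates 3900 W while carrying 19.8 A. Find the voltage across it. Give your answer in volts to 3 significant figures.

The two known quantities fix the third via V = P / I.
V = 3900 / 19.80 = 197.0 V

197 V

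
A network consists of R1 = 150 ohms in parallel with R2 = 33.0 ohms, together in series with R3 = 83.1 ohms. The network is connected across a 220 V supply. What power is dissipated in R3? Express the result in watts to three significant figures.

332 W

Reduce the parallel combination to a single R_p; the circuit then becomes R_p in series with the remaining resistor.
R_p = (150×33.0)/(150+33.0) = 27.05 Ω
R_total = R_p + 83.1 = 27.05 + 83.1 = 110.1 Ω
I = V / R_total = 220 / 110.1 = 1.997 A
R3 carries the full series current, so P = I²R.
P_R3 = (1.997)² × 83.1 = 331.5 W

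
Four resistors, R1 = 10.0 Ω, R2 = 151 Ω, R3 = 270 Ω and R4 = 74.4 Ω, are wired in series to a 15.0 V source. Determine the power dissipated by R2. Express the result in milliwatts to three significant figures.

Every series element carries the same I. Get I from the total resistance, then P = I² × R2.
R_total = 10.0 + 151 + 270 + 74.4 = 505.4 Ω
I = V / R_total = 15.0 / 505.4 = 0.02968 A
P_R2 = I² × R2 = (0.02968)² × 151 = 0.1330 W

133 mW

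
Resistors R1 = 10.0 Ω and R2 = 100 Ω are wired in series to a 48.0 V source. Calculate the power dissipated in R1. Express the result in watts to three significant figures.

1.90 W

Series elements share the same current, so find I first, then use P = I²R.
R_total = 10.0 + 100 = 110.0 Ω
I = V / R_total = 48.0 / 110.0 = 0.4364 A
P_R1 = I² × R1 = (0.4364)² × 10.0 = 1.904 W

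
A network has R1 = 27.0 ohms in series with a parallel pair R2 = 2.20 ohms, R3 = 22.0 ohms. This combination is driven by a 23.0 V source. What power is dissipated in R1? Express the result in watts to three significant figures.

Collapse R2‖R3 to a single equivalent, reducing the network to two series elements.
R_p = (2.20×22.0)/(2.20+22.0) = 2.000 Ω
R_total = 27.0 + 2.000 = 29.00 Ω
I = V / R_total = 23.0 / 29.00 = 0.7931 A
All the current flows through R1; use P = I²R.
P_R1 = (0.7931)² × 27.0 = 16.98 W

17.0 W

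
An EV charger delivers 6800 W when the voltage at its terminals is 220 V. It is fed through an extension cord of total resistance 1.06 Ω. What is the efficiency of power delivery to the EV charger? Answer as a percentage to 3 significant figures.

87.0 %

I = P / V = 6800 / 220 = 30.91 A through the extension cord.
P_line = I² R_line = (30.91)² × 1.06 = 1013 W
P_source = P_load + P_line = 6800 + 1013 = 7813 W
η = P_load / P_source = 6800 / 7813 = 0.8704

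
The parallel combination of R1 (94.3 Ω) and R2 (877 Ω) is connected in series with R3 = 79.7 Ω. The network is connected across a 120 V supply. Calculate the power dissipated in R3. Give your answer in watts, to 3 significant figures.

42.2 W

Collapse the R1‖R2 pair into one equivalent R_p; then R_p and R3 form a series string.
R_p = (94.3×877)/(94.3+877) = 85.14 Ω
R_total = R_p + 79.7 = 85.14 + 79.7 = 164.8 Ω
I = V / R_total = 120 / 164.8 = 0.7280 A
R3 is the series element, so its power is I²R.
P_R3 = (0.7280)² × 79.7 = 42.23 W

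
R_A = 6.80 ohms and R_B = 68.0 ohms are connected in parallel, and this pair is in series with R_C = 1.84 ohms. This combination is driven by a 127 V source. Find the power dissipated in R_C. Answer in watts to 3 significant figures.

461 W

Combine R_A and R_B into their parallel equivalent first, reducing the network to two series resistors.
R_p = (6.80×68.0)/(6.80+68.0) = 6.182 Ω
R_total = R_p + 1.84 = 6.182 + 1.84 = 8.022 Ω
I = V / R_total = 127 / 8.022 = 15.83 A
R_C is the series element, so its power is I²R.
P_R_C = (15.83)² × 1.84 = 461.2 W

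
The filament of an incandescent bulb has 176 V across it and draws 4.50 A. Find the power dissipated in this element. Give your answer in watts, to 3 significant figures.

V and I are known directly — P = V I, no intermediate step needed.
P = 176 V × 4.500 A = 792.0 W

792 W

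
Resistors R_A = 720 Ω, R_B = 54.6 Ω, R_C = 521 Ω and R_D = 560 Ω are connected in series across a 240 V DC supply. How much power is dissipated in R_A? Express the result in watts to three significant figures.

12.0 W

Every series element carries the same I. Get I from the total resistance, then P = I² × R_A.
R_total = 720 + 54.6 + 521 + 560 = 1856 Ω
I = V / R_total = 240 / 1856 = 0.1293 A
P_R_A = I² × R_A = (0.1293)² × 720 = 12.04 W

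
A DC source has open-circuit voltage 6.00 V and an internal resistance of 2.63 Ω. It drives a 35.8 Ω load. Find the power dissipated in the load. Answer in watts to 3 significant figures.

With r and R in series, I = ε/(r+R); the load dissipates I²R.
I = ε / (r + R) = 6.00 / (2.63 + 35.8) = 0.1561 A
P_load = I² R = (0.1561)² × 35.8 = 0.8727 W

0.873 W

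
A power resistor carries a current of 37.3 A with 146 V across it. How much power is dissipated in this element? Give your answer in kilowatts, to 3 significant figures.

5.45 kW

Both the voltage across and the current through the element are known, so P = V I applies directly.
P = 146 V × 37.30 A = 5446 W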